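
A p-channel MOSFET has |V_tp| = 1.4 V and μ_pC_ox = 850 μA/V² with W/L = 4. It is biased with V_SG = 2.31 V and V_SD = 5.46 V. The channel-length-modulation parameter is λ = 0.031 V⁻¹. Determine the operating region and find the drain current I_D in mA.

Saturation; I_D = 1.65 mA

k_p = μ_pC_ox · (W/L) = 3.4 mA/V².
V_ov = V_SG − |V_tp| = 2.31 − 1.4 = 0.91 V.
Since V_SD = 5.46 V ≥ V_ov = 0.91 V, the device is in saturation.
I_D = ½ k_p V_ov² (1 + λ V_SD) = 0.5 × 3.4 × 0.91² × (1 + 0.031 × 5.46) = 1.65 mA.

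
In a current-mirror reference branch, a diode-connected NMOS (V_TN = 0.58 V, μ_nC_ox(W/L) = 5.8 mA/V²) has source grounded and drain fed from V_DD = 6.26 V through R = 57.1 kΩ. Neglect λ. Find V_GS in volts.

With gate tied to drain, V_GS = V_DS ≥ V_GS − V_TN, so the device is in saturation.
KCL at the drain: ½ k_n (V_GS − V_TN)² = (V_DD − V_GS)/R.
Let x = V_GS − 0.58. Then 166 x² + x − 5.68 = 0, giving x = 0.182 V (positive root), so V_GS = 0.762 V.
I_D = (V_DD − V_GS)/R = (6.26 − 0.762) / 57.1 = 0.0963 mA.

V_GS = 0.762 V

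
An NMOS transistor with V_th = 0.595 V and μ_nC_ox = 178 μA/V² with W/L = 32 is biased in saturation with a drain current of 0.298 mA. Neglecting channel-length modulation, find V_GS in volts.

k_n = μ_nC_ox · (W/L) = 5.696 mA/V².
In saturation I_D = ½ k_n (V_GS − V_th)², so V_GS − V_th = √(2 I_D / k_n) = √(2 × 0.298 / 5.696) = 0.323 V.
V_GS = 0.595 + 0.323 = 0.918 V.

V_GS = 0.918 V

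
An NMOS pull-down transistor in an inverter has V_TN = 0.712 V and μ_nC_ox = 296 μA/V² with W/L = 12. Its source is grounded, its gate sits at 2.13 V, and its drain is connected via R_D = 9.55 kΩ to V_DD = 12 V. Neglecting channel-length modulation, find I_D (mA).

I_D = 1.23 mA

V_GS = V_G = 2.13 V, so V_ov = 2.13 − 0.712 = 1.42 V.
k_n = μ_nC_ox · (W/L) = 3.552 mA/V².
Assume saturation: I_D = ½ k_n V_ov² = 0.5 × 3.552 × 1.42² = 3.57 mA, giving V_DS = V_DD − I_D R_D = 12 − 3.57 × 9.55 = -22.1 V.
But -22.1 V < V_ov = 1.42 V, so the device is actually in triode.
In triode I_D = k_n[V_ov V_DS − ½ V_DS²] and I_D = (V_DD − V_DS)/R_D. Equating: 17 V_DS² − 49.1 V_DS + 12 = 0, giving V_DS = 0.269 V (the root below V_ov).
I_D = (12 − 0.269) / 9.55 = 1.23 mA.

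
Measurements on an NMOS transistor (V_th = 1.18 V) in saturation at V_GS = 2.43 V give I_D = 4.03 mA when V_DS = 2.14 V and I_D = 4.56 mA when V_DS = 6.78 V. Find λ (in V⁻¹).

λ = 0.0302 V⁻¹

With V_GS fixed, I_D ∝ (1 + λ V_DS) in saturation, so I_D2/I_D1 = (1 + λ V_DS2)/(1 + λ V_DS1).
4.56/4.03 = 1.132 = (1 + 6.78 λ)/(1 + 2.14 λ).
Solving: λ (I_D1 V_DS2 − I_D2 V_DS1) = I_D2 − I_D1, so λ = (4.56 − 4.03) / (4.03 × 6.78 − 4.56 × 2.14) = 0.53 / 17.6 = 0.0302 V⁻¹.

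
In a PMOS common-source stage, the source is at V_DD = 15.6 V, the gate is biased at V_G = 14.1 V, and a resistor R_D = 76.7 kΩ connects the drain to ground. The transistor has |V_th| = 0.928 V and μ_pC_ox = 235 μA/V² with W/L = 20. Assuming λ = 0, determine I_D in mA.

I_D = 0.202 mA

V_SG = V_DD − V_G = 15.6 − 14.1 = 1.5 V, so V_ov = 1.5 − 0.928 = 0.572 V.
k_p = μ_pC_ox · (W/L) = 4.7 mA/V².
Assume saturation: I_D = ½ k_p V_ov² = 0.5 × 4.7 × 0.572² = 0.769 mA, giving V_SD = V_DD − I_D R_D = 15.6 − 0.769 × 76.7 = -43.4 V.
But -43.4 V < V_ov = 0.572 V, so the device is actually in triode.
In triode I_D = k_p[V_ov V_SD − ½ V_SD²] and I_D = (V_DD − V_SD)/R_D. Equating: 180 V_SD² − 207.2 V_SD + 15.6 = 0, giving V_SD = 0.081 V (the root below V_ov).
I_D = (15.6 − 0.081) / 76.7 = 0.202 mA.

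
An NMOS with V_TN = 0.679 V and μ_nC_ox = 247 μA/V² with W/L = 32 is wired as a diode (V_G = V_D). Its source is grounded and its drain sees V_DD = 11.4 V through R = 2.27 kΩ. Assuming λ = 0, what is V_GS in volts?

With gate tied to drain, V_GS = V_DS ≥ V_GS − V_TN, so the device is in saturation.
k_n = μ_nC_ox · (W/L) = 7.904 mA/V².
KCL at the drain: ½ k_n (V_GS − V_TN)² = (V_DD − V_GS)/R.
Let x = V_GS − 0.679. Then 8.97 x² + x − 10.72 = 0, giving x = 1.04 V (positive root), so V_GS = 1.72 V.
I_D = (V_DD − V_GS)/R = (11.4 − 1.72) / 2.27 = 4.27 mA.

V_GS = 1.72 V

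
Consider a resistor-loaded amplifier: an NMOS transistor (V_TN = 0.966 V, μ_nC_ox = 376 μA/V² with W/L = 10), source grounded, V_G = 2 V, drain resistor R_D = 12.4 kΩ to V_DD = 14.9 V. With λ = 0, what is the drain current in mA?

V_GS = V_G = 2 V, so V_ov = 2 − 0.966 = 1.03 V.
k_n = μ_nC_ox · (W/L) = 3.76 mA/V².
Assume saturation: I_D = ½ k_n V_ov² = 0.5 × 3.76 × 1.03² = 2.01 mA, giving V_DS = V_DD − I_D R_D = 14.9 − 2.01 × 12.4 = -10 V.
But -10 V < V_ov = 1.03 V, so the device is actually in triode.
In triode I_D = k_n[V_ov V_DS − ½ V_DS²] and I_D = (V_DD − V_DS)/R_D. Equating: 23.3 V_DS² − 49.21 V_DS + 14.9 = 0, giving V_DS = 0.366 V (the root below V_ov).
I_D = (14.9 − 0.366) / 12.4 = 1.17 mA.

I_D = 1.17 mA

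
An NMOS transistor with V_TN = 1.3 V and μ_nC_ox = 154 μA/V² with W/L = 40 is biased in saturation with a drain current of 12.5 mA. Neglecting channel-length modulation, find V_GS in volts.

k_n = μ_nC_ox · (W/L) = 6.16 mA/V².
In saturation I_D = ½ k_n (V_GS − V_TN)², so V_GS − V_TN = √(2 I_D / k_n) = √(2 × 12.5 / 6.16) = 2.01 V.
V_GS = 1.3 + 2.01 = 3.31 V.

V_GS = 3.31 V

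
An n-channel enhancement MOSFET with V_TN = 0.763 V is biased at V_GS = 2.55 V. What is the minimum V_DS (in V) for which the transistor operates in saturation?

The boundary between triode and saturation is V_DS = V_GS − V_TN = V_ov.
V_ov = 2.55 − 0.763 = 1.79 V.

V_DS,sat = 1.79 V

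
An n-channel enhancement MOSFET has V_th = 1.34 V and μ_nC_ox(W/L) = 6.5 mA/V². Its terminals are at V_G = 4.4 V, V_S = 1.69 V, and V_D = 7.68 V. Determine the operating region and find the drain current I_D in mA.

Saturation; I_D = 6.10 mA

V_GS = V_G − V_S = 4.4 − 1.69 = 2.71 V; V_DS = V_D − V_S = 7.68 − 1.69 = 5.99 V.
V_ov = V_GS − V_th = 2.71 − 1.34 = 1.37 V.
Since V_DS = 5.99 V ≥ V_ov = 1.37 V, the device is in saturation.
I_D = ½ k_n V_ov² = 0.5 × 6.5 × 1.37² = 6.1 mA.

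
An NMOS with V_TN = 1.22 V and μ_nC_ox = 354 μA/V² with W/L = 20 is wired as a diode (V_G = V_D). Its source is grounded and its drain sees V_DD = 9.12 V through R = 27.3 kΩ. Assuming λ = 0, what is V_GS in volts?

With gate tied to drain, V_GS = V_DS ≥ V_GS − V_TN, so the device is in saturation.
k_n = μ_nC_ox · (W/L) = 7.08 mA/V².
KCL at the drain: ½ k_n (V_GS − V_TN)² = (V_DD − V_GS)/R.
Let x = V_GS − 1.22. Then 96.6 x² + x − 7.9 = 0, giving x = 0.281 V (positive root), so V_GS = 1.5 V.
I_D = (V_DD − V_GS)/R = (9.12 − 1.5) / 27.3 = 0.279 mA.

V_GS = 1.50 V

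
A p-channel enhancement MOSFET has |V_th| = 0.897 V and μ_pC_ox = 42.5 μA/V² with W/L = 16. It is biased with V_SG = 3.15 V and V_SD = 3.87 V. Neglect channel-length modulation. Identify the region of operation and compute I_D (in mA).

Saturation; I_D = 1.73 mA

k_p = μ_pC_ox · (W/L) = 0.68 mA/V².
V_ov = V_SG − |V_th| = 3.15 − 0.897 = 2.25 V.
Since V_SD = 3.87 V ≥ V_ov = 2.25 V, the device is in saturation.
I_D = ½ k_p V_ov² = 0.5 × 0.68 × 2.25² = 1.73 mA.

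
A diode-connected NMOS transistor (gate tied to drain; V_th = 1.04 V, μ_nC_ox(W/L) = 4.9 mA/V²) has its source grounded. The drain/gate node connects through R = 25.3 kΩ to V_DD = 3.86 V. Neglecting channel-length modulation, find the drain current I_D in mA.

I_D = 0.103 mA

With gate tied to drain, V_GS = V_DS ≥ V_GS − V_th, so the device is in saturation.
KCL at the drain: ½ k_n (V_GS − V_th)² = (V_DD − V_GS)/R.
Let x = V_GS − 1.04. Then 62 x² + x − 2.82 = 0, giving x = 0.205 V (positive root), so V_GS = 1.25 V.
I_D = (V_DD − V_GS)/R = (3.86 − 1.25) / 25.3 = 0.103 mA.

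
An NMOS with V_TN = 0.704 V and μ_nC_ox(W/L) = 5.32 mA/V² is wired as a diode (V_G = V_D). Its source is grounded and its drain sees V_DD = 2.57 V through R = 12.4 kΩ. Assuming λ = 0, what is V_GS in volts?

With gate tied to drain, V_GS = V_DS ≥ V_GS − V_TN, so the device is in saturation.
KCL at the drain: ½ k_n (V_GS − V_TN)² = (V_DD − V_GS)/R.
Let x = V_GS − 0.704. Then 33 x² + x − 1.866 = 0, giving x = 0.223 V (positive root), so V_GS = 0.927 V.
I_D = (V_DD − V_GS)/R = (2.57 − 0.927) / 12.4 = 0.132 mA.

V_GS = 0.927 V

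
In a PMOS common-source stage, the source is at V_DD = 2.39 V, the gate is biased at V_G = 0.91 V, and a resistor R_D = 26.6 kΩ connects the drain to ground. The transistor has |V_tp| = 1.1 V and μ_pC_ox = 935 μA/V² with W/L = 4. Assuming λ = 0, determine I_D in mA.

I_D = 0.0873 mA

V_SG = V_DD − V_G = 2.39 − 0.91 = 1.48 V, so V_ov = 1.48 − 1.1 = 0.38 V.
k_p = μ_pC_ox · (W/L) = 3.74 mA/V².
Assume saturation: I_D = ½ k_p V_ov² = 0.5 × 3.74 × 0.38² = 0.27 mA, giving V_SD = V_DD − I_D R_D = 2.39 − 0.27 × 26.6 = -4.79 V.
But -4.79 V < V_ov = 0.38 V, so the device is actually in triode.
In triode I_D = k_p[V_ov V_SD − ½ V_SD²] and I_D = (V_DD − V_SD)/R_D. Equating: 49.7 V_SD² − 38.8 V_SD + 2.39 = 0, giving V_SD = 0.0674 V (the root below V_ov).
I_D = (2.39 − 0.0674) / 26.6 = 0.0873 mA.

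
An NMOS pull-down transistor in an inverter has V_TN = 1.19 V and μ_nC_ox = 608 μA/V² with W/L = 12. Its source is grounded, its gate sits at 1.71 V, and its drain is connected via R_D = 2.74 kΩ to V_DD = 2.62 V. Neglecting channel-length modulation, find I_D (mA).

I_D = 0.840 mA

V_GS = V_G = 1.71 V, so V_ov = 1.71 − 1.19 = 0.52 V.
k_n = μ_nC_ox · (W/L) = 7.296 mA/V².
Assume saturation: I_D = ½ k_n V_ov² = 0.5 × 7.296 × 0.52² = 0.986 mA, giving V_DS = V_DD − I_D R_D = 2.62 − 0.986 × 2.74 = -0.0828 V.
But -0.0828 V < V_ov = 0.52 V, so the device is actually in triode.
In triode I_D = k_n[V_ov V_DS − ½ V_DS²] and I_D = (V_DD − V_DS)/R_D. Equating: 10 V_DS² − 11.4 V_DS + 2.62 = 0, giving V_DS = 0.319 V (the root below V_ov).
I_D = (2.62 − 0.319) / 2.74 = 0.84 mA.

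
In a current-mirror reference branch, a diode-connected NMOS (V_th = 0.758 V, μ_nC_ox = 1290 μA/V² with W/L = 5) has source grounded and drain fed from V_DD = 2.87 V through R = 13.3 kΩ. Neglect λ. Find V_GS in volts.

With gate tied to drain, V_GS = V_DS ≥ V_GS − V_th, so the device is in saturation.
k_n = μ_nC_ox · (W/L) = 6.45 mA/V².
KCL at the drain: ½ k_n (V_GS − V_th)² = (V_DD − V_GS)/R.
Let x = V_GS − 0.758. Then 42.9 x² + x − 2.112 = 0, giving x = 0.211 V (positive root), so V_GS = 0.969 V.
I_D = (V_DD − V_GS)/R = (2.87 − 0.969) / 13.3 = 0.143 mA.

V_GS = 0.969 V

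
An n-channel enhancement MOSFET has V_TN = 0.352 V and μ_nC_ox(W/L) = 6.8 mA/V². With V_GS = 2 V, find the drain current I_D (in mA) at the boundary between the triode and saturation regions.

I_D = 9.23 mA

At the boundary V_DS = V_ov = V_GS − V_TN = 2 − 0.352 = 1.65 V.
I_D = ½ k_n V_ov² = 0.5 × 6.8 × 1.65² = 9.23 mA.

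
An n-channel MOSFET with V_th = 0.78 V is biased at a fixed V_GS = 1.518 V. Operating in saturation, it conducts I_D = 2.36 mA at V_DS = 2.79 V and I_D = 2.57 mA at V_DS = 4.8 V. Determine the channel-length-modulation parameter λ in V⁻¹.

With V_GS fixed, I_D ∝ (1 + λ V_DS) in saturation, so I_D2/I_D1 = (1 + λ V_DS2)/(1 + λ V_DS1).
2.57/2.36 = 1.089 = (1 + 4.8 λ)/(1 + 2.79 λ).
Solving: λ (I_D1 V_DS2 − I_D2 V_DS1) = I_D2 − I_D1, so λ = (2.57 − 2.36) / (2.36 × 4.8 − 2.57 × 2.79) = 0.21 / 4.16 = 0.0505 V⁻¹.

λ = 0.0505 V⁻¹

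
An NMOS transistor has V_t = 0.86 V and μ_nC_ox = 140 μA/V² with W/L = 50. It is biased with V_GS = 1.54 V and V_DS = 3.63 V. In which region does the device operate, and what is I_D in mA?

Saturation; I_D = 1.62 mA

k_n = μ_nC_ox · (W/L) = 7 mA/V².
V_ov = V_GS − V_t = 1.54 − 0.86 = 0.68 V.
Since V_DS = 3.63 V ≥ V_ov = 0.68 V, the device is in saturation.
I_D = ½ k_n V_ov² = 0.5 × 7 × 0.68² = 1.62 mA.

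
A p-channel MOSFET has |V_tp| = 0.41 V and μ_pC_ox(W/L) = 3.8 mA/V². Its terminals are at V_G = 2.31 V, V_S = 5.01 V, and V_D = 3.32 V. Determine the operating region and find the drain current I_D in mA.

V_SG = V_S − V_G = 5.01 − 2.31 = 2.7 V; V_SD = V_S − V_D = 5.01 − 3.32 = 1.69 V.
V_ov = V_SG − |V_tp| = 2.7 − 0.41 = 2.29 V.
Since V_SD = 1.69 V < V_ov = 2.29 V, the device is in the triode region.
I_D = k_p [V_ov · V_SD − ½ V_SD²] = 3.8 × [2.29 × 1.69 − 0.5 × 1.69²] = 9.28 mA.

Triode; I_D = 9.28 mA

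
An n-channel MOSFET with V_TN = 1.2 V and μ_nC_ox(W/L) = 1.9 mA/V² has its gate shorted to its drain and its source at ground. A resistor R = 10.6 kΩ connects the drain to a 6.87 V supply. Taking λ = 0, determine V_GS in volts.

With gate tied to drain, V_GS = V_DS ≥ V_GS − V_TN, so the device is in saturation.
KCL at the drain: ½ k_n (V_GS − V_TN)² = (V_DD − V_GS)/R.
Let x = V_GS − 1.2. Then 10.1 x² + x − 5.67 = 0, giving x = 0.702 V (positive root), so V_GS = 1.9 V.
I_D = (V_DD − V_GS)/R = (6.87 − 1.9) / 10.6 = 0.469 mA.

V_GS = 1.90 V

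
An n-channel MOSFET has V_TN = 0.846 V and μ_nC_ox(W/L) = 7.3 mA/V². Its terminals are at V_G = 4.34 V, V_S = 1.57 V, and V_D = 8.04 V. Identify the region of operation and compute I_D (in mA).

V_GS = V_G − V_S = 4.34 − 1.57 = 2.77 V; V_DS = V_D − V_S = 8.04 − 1.57 = 6.47 V.
V_ov = V_GS − V_TN = 2.77 − 0.846 = 1.92 V.
Since V_DS = 6.47 V ≥ V_ov = 1.92 V, the device is in saturation.
I_D = ½ k_n V_ov² = 0.5 × 7.3 × 1.92² = 13.5 mA.

Saturation; I_D = 13.5 mA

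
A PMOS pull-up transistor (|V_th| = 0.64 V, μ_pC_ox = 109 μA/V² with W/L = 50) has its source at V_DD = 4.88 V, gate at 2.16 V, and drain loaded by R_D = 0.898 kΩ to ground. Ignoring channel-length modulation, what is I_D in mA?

I_D = 4.89 mA

V_SG = V_DD − V_G = 4.88 − 2.16 = 2.72 V, so V_ov = 2.72 − 0.64 = 2.08 V.
k_p = μ_pC_ox · (W/L) = 5.45 mA/V².
Assume saturation: I_D = ½ k_p V_ov² = 0.5 × 5.45 × 2.08² = 11.8 mA, giving V_SD = V_DD − I_D R_D = 4.88 − 11.8 × 0.898 = -5.71 V.
But -5.71 V < V_ov = 2.08 V, so the device is actually in triode.
In triode I_D = k_p[V_ov V_SD − ½ V_SD²] and I_D = (V_DD − V_SD)/R_D. Equating: 2.45 V_SD² − 11.18 V_SD + 4.88 = 0, giving V_SD = 0.489 V (the root below V_ov).
I_D = (4.88 − 0.489) / 0.898 = 4.89 mA.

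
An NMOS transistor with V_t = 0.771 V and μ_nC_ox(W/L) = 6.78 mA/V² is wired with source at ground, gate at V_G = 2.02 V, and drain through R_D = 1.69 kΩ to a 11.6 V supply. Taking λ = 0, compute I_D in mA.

V_GS = V_G = 2.02 V, so V_ov = 2.02 − 0.771 = 1.25 V.
Assume saturation: I_D = ½ k_n V_ov² = 0.5 × 6.78 × 1.25² = 5.29 mA, giving V_DS = V_DD − I_D R_D = 11.6 − 5.29 × 1.69 = 2.66 V.
V_DS = 2.66 V ≥ V_ov = 1.25 V, confirming saturation.

I_D = 5.29 mA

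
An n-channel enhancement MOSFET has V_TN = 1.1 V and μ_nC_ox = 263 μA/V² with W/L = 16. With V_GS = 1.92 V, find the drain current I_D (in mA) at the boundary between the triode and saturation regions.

At the boundary V_DS = V_ov = V_GS − V_TN = 1.92 − 1.1 = 0.82 V.
k_n = μ_nC_ox · (W/L) = 4.208 mA/V².
I_D = ½ k_n V_ov² = 0.5 × 4.208 × 0.82² = 1.41 mA.

I_D = 1.41 mA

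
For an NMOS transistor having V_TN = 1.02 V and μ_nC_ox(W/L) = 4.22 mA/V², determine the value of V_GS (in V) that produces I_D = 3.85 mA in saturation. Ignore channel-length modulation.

V_GS = 2.37 V

In saturation I_D = ½ k_n (V_GS − V_TN)², so V_GS − V_TN = √(2 I_D / k_n) = √(2 × 3.85 / 4.22) = 1.35 V.
V_GS = 1.02 + 1.35 = 2.37 V.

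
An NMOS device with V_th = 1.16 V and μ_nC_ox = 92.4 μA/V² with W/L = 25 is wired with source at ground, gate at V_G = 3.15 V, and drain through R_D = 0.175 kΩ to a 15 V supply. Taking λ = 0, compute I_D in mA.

V_GS = V_G = 3.15 V, so V_ov = 3.15 − 1.16 = 1.99 V.
k_n = μ_nC_ox · (W/L) = 2.31 mA/V².
Assume saturation: I_D = ½ k_n V_ov² = 0.5 × 2.31 × 1.99² = 4.57 mA, giving V_DS = V_DD − I_D R_D = 15 − 4.57 × 0.175 = 14.2 V.
V_DS = 14.2 V ≥ V_ov = 1.99 V, confirming saturation.

I_D = 4.57 mA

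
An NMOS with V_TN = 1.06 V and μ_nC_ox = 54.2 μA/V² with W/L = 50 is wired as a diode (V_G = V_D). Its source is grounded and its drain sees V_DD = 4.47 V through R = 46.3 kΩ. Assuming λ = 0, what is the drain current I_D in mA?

I_D = 0.0688 mA

With gate tied to drain, V_GS = V_DS ≥ V_GS − V_TN, so the device is in saturation.
k_n = μ_nC_ox · (W/L) = 2.71 mA/V².
KCL at the drain: ½ k_n (V_GS − V_TN)² = (V_DD − V_GS)/R.
Let x = V_GS − 1.06. Then 62.7 x² + x − 3.41 = 0, giving x = 0.225 V (positive root), so V_GS = 1.29 V.
I_D = (V_DD − V_GS)/R = (4.47 − 1.29) / 46.3 = 0.0688 mA.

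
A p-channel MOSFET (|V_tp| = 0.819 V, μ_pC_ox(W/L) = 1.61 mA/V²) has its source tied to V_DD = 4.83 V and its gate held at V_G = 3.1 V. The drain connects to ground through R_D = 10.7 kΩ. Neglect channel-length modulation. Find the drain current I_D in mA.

I_D = 0.418 mA

V_SG = V_DD − V_G = 4.83 − 3.1 = 1.73 V, so V_ov = 1.73 − 0.819 = 0.911 V.
Assume saturation: I_D = ½ k_p V_ov² = 0.5 × 1.61 × 0.911² = 0.668 mA, giving V_SD = V_DD − I_D R_D = 4.83 − 0.668 × 10.7 = -2.32 V.
But -2.32 V < V_ov = 0.911 V, so the device is actually in triode.
In triode I_D = k_p[V_ov V_SD − ½ V_SD²] and I_D = (V_DD − V_SD)/R_D. Equating: 8.61 V_SD² − 16.69 V_SD + 4.83 = 0, giving V_SD = 0.354 V (the root below V_ov).
I_D = (4.83 − 0.354) / 10.7 = 0.418 mA.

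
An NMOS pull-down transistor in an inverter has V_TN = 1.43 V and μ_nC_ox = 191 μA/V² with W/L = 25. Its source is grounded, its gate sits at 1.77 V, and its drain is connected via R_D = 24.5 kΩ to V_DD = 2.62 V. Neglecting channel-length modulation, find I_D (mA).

I_D = 0.104 mA

V_GS = V_G = 1.77 V, so V_ov = 1.77 − 1.43 = 0.34 V.
k_n = μ_nC_ox · (W/L) = 4.775 mA/V².
Assume saturation: I_D = ½ k_n V_ov² = 0.5 × 4.775 × 0.34² = 0.276 mA, giving V_DS = V_DD − I_D R_D = 2.62 − 0.276 × 24.5 = -4.14 V.
But -4.14 V < V_ov = 0.34 V, so the device is actually in triode.
In triode I_D = k_n[V_ov V_DS − ½ V_DS²] and I_D = (V_DD − V_DS)/R_D. Equating: 58.5 V_DS² − 40.78 V_DS + 2.62 = 0, giving V_DS = 0.0716 V (the root below V_ov).
I_D = (2.62 − 0.0716) / 24.5 = 0.104 mA.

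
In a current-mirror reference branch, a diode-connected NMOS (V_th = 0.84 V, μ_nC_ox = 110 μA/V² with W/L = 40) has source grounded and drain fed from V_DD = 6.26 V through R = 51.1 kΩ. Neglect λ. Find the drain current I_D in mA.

With gate tied to drain, V_GS = V_DS ≥ V_GS − V_th, so the device is in saturation.
k_n = μ_nC_ox · (W/L) = 4.4 mA/V².
KCL at the drain: ½ k_n (V_GS − V_th)² = (V_DD − V_GS)/R.
Let x = V_GS − 0.84. Then 112 x² + x − 5.42 = 0, giving x = 0.215 V (positive root), so V_GS = 1.06 V.
I_D = (V_DD − V_GS)/R = (6.26 − 1.06) / 51.1 = 0.102 mA.

I_D = 0.102 mA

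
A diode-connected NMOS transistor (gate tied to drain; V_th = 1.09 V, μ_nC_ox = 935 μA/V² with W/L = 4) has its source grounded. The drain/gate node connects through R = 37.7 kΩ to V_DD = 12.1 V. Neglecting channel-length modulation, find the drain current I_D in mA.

With gate tied to drain, V_GS = V_DS ≥ V_GS − V_th, so the device is in saturation.
k_n = μ_nC_ox · (W/L) = 3.74 mA/V².
KCL at the drain: ½ k_n (V_GS − V_th)² = (V_DD − V_GS)/R.
Let x = V_GS − 1.09. Then 70.5 x² + x − 11.01 = 0, giving x = 0.388 V (positive root), so V_GS = 1.48 V.
I_D = (V_DD − V_GS)/R = (12.1 − 1.48) / 37.7 = 0.282 mA.

I_D = 0.282 mA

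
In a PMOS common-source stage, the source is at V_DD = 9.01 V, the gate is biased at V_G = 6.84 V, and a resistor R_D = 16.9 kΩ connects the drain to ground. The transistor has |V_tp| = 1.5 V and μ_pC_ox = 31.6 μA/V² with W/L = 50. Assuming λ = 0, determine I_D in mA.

V_SG = V_DD − V_G = 9.01 − 6.84 = 2.17 V, so V_ov = 2.17 − 1.5 = 0.67 V.
k_p = μ_pC_ox · (W/L) = 1.58 mA/V².
Assume saturation: I_D = ½ k_p V_ov² = 0.5 × 1.58 × 0.67² = 0.355 mA, giving V_SD = V_DD − I_D R_D = 9.01 − 0.355 × 16.9 = 3.02 V.
V_SD = 3.02 V ≥ V_ov = 0.67 V, confirming saturation.

I_D = 0.355 mA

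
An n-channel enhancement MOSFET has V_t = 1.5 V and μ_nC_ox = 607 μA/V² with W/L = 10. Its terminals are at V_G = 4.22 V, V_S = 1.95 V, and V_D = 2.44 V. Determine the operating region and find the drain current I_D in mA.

V_GS = V_G − V_S = 4.22 − 1.95 = 2.27 V; V_DS = V_D − V_S = 2.44 − 1.95 = 0.49 V.
k_n = μ_nC_ox · (W/L) = 6.07 mA/V².
V_ov = V_GS − V_t = 2.27 − 1.5 = 0.77 V.
Since V_DS = 0.49 V < V_ov = 0.77 V, the device is in the triode region.
I_D = k_n [V_ov · V_DS − ½ V_DS²] = 6.07 × [0.77 × 0.49 − 0.5 × 0.49²] = 1.56 mA.

Triode; I_D = 1.56 mA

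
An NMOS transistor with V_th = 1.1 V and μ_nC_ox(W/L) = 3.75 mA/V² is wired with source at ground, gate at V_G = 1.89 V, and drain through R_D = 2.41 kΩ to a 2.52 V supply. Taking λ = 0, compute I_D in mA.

V_GS = V_G = 1.89 V, so V_ov = 1.89 − 1.1 = 0.79 V.
Assume saturation: I_D = ½ k_n V_ov² = 0.5 × 3.75 × 0.79² = 1.17 mA, giving V_DS = V_DD − I_D R_D = 2.52 − 1.17 × 2.41 = -0.3 V.
But -0.3 V < V_ov = 0.79 V, so the device is actually in triode.
In triode I_D = k_n[V_ov V_DS − ½ V_DS²] and I_D = (V_DD − V_DS)/R_D. Equating: 4.52 V_DS² − 8.14 V_DS + 2.52 = 0, giving V_DS = 0.397 V (the root below V_ov).
I_D = (2.52 − 0.397) / 2.41 = 0.881 mA.

I_D = 0.881 mA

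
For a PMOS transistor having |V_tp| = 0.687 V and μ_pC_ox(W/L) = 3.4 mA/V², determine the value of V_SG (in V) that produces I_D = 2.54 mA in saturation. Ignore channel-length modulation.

In saturation I_D = ½ k_p (V_SG − |V_tp|)², so V_SG − |V_tp| = √(2 I_D / k_p) = √(2 × 2.54 / 3.4) = 1.22 V.
V_SG = 0.687 + 1.22 = 1.91 V.

V_SG = 1.91 V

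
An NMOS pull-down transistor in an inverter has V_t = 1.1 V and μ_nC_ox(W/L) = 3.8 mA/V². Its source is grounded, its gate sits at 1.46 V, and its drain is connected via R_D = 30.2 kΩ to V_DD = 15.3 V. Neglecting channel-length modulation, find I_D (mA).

V_GS = V_G = 1.46 V, so V_ov = 1.46 − 1.1 = 0.36 V.
Assume saturation: I_D = ½ k_n V_ov² = 0.5 × 3.8 × 0.36² = 0.246 mA, giving V_DS = V_DD − I_D R_D = 15.3 − 0.246 × 30.2 = 7.86 V.
V_DS = 7.86 V ≥ V_ov = 0.36 V, confirming saturation.

I_D = 0.246 mA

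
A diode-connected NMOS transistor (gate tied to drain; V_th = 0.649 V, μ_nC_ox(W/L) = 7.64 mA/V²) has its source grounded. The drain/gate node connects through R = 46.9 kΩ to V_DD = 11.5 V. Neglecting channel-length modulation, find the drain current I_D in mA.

I_D = 0.226 mA

With gate tied to drain, V_GS = V_DS ≥ V_GS − V_th, so the device is in saturation.
KCL at the drain: ½ k_n (V_GS − V_th)² = (V_DD − V_GS)/R.
Let x = V_GS − 0.649. Then 179 x² + x − 10.85 = 0, giving x = 0.243 V (positive root), so V_GS = 0.892 V.
I_D = (V_DD − V_GS)/R = (11.5 − 0.892) / 46.9 = 0.226 mA.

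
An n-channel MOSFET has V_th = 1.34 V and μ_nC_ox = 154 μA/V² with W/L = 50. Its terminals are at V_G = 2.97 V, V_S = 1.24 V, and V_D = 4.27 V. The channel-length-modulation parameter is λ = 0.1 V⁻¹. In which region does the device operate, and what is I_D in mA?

Saturation; I_D = 0.763 mA

V_GS = V_G − V_S = 2.97 − 1.24 = 1.73 V; V_DS = V_D − V_S = 4.27 − 1.24 = 3.03 V.
k_n = μ_nC_ox · (W/L) = 7.7 mA/V².
V_ov = V_GS − V_th = 1.73 − 1.34 = 0.39 V.
Since V_DS = 3.03 V ≥ V_ov = 0.39 V, the device is in saturation.
I_D = ½ k_n V_ov² (1 + λ V_DS) = 0.5 × 7.7 × 0.39² × (1 + 0.1 × 3.03) = 0.763 mA.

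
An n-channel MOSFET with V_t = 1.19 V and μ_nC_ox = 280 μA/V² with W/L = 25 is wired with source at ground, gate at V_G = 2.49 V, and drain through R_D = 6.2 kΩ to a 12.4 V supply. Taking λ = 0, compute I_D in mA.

V_GS = V_G = 2.49 V, so V_ov = 2.49 − 1.19 = 1.3 V.
k_n = μ_nC_ox · (W/L) = 7 mA/V².
Assume saturation: I_D = ½ k_n V_ov² = 0.5 × 7 × 1.3² = 5.92 mA, giving V_DS = V_DD − I_D R_D = 12.4 − 5.92 × 6.2 = -24.3 V.
But -24.3 V < V_ov = 1.3 V, so the device is actually in triode.
In triode I_D = k_n[V_ov V_DS − ½ V_DS²] and I_D = (V_DD − V_DS)/R_D. Equating: 21.7 V_DS² − 57.42 V_DS + 12.4 = 0, giving V_DS = 0.237 V (the root below V_ov).
I_D = (12.4 − 0.237) / 6.2 = 1.96 mA.

I_D = 1.96 mA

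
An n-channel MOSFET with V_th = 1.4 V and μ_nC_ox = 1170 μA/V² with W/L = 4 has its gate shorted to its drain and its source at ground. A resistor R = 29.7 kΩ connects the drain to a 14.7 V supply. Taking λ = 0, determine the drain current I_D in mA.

With gate tied to drain, V_GS = V_DS ≥ V_GS − V_th, so the device is in saturation.
k_n = μ_nC_ox · (W/L) = 4.68 mA/V².
KCL at the drain: ½ k_n (V_GS − V_th)² = (V_DD − V_GS)/R.
Let x = V_GS − 1.4. Then 69.5 x² + x − 13.3 = 0, giving x = 0.43 V (positive root), so V_GS = 1.83 V.
I_D = (V_DD − V_GS)/R = (14.7 − 1.83) / 29.7 = 0.433 mA.

I_D = 0.433 mA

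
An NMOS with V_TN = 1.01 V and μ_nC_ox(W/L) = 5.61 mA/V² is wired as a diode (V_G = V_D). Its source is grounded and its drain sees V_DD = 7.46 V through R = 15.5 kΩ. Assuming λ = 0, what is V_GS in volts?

With gate tied to drain, V_GS = V_DS ≥ V_GS − V_TN, so the device is in saturation.
KCL at the drain: ½ k_n (V_GS − V_TN)² = (V_DD − V_GS)/R.
Let x = V_GS − 1.01. Then 43.5 x² + x − 6.45 = 0, giving x = 0.374 V (positive root), so V_GS = 1.38 V.
I_D = (V_DD − V_GS)/R = (7.46 − 1.38) / 15.5 = 0.392 mA.

V_GS = 1.38 V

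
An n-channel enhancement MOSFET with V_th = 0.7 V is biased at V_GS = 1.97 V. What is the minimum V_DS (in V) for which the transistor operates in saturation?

The boundary between triode and saturation is V_DS = V_GS − V_th = V_ov.
V_ov = 1.97 − 0.7 = 1.27 V.

V_DS,sat = 1.27 V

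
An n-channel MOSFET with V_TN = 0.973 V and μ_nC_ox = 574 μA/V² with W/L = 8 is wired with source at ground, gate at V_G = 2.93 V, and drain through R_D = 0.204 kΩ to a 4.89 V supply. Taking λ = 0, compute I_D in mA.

V_GS = V_G = 2.93 V, so V_ov = 2.93 − 0.973 = 1.96 V.
k_n = μ_nC_ox · (W/L) = 4.592 mA/V².
Assume saturation: I_D = ½ k_n V_ov² = 0.5 × 4.592 × 1.96² = 8.79 mA, giving V_DS = V_DD − I_D R_D = 4.89 − 8.79 × 0.204 = 3.1 V.
V_DS = 3.1 V ≥ V_ov = 1.96 V, confirming saturation.

I_D = 8.79 mA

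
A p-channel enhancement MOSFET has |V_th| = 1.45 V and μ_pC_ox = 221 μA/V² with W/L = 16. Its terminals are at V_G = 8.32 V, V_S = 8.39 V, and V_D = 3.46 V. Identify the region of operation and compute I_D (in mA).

Cutoff; I_D = 0 mA

V_SG = V_S − V_G = 8.39 − 8.32 = 0.07 V; V_SD = V_S − V_D = 8.39 − 3.46 = 4.93 V.
V_SG = 0.07 V < |V_th| = 1.45 V, so the transistor is in cutoff.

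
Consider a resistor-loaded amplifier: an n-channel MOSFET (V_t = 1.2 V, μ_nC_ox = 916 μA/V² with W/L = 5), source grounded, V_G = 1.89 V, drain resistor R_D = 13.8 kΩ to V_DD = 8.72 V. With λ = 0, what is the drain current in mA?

V_GS = V_G = 1.89 V, so V_ov = 1.89 − 1.2 = 0.69 V.
k_n = μ_nC_ox · (W/L) = 4.58 mA/V².
Assume saturation: I_D = ½ k_n V_ov² = 0.5 × 4.58 × 0.69² = 1.09 mA, giving V_DS = V_DD − I_D R_D = 8.72 − 1.09 × 13.8 = -6.33 V.
But -6.33 V < V_ov = 0.69 V, so the device is actually in triode.
In triode I_D = k_n[V_ov V_DS − ½ V_DS²] and I_D = (V_DD − V_DS)/R_D. Equating: 31.6 V_DS² − 44.61 V_DS + 8.72 = 0, giving V_DS = 0.234 V (the root below V_ov).
I_D = (8.72 − 0.234) / 13.8 = 0.615 mA.

I_D = 0.615 mA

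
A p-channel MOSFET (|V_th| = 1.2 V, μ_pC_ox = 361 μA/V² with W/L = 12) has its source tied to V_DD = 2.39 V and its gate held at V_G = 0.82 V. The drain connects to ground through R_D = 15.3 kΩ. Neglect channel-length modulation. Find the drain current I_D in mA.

I_D = 0.149 mA

V_SG = V_DD − V_G = 2.39 − 0.82 = 1.57 V, so V_ov = 1.57 − 1.2 = 0.37 V.
k_p = μ_pC_ox · (W/L) = 4.332 mA/V².
Assume saturation: I_D = ½ k_p V_ov² = 0.5 × 4.332 × 0.37² = 0.297 mA, giving V_SD = V_DD − I_D R_D = 2.39 − 0.297 × 15.3 = -2.15 V.
But -2.15 V < V_ov = 0.37 V, so the device is actually in triode.
In triode I_D = k_p[V_ov V_SD − ½ V_SD²] and I_D = (V_DD − V_SD)/R_D. Equating: 33.1 V_SD² − 25.52 V_SD + 2.39 = 0, giving V_SD = 0.109 V (the root below V_ov).
I_D = (2.39 − 0.109) / 15.3 = 0.149 mA.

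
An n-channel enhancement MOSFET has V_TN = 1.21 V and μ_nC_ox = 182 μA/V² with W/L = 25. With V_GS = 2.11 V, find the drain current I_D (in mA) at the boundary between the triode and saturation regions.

I_D = 1.84 mA

At the boundary V_DS = V_ov = V_GS − V_TN = 2.11 − 1.21 = 0.9 V.
k_n = μ_nC_ox · (W/L) = 4.55 mA/V².
I_D = ½ k_n V_ov² = 0.5 × 4.55 × 0.9² = 1.84 mA.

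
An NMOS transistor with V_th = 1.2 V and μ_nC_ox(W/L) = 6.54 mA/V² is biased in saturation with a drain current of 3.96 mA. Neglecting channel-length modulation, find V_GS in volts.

V_GS = 2.30 V

In saturation I_D = ½ k_n (V_GS − V_th)², so V_GS − V_th = √(2 I_D / k_n) = √(2 × 3.96 / 6.54) = 1.1 V.
V_GS = 1.2 + 1.1 = 2.3 V.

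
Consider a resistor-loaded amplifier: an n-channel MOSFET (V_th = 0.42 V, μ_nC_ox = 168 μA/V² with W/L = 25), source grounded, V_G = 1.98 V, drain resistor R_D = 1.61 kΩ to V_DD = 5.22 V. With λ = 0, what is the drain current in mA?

I_D = 2.91 mA

V_GS = V_G = 1.98 V, so V_ov = 1.98 − 0.42 = 1.56 V.
k_n = μ_nC_ox · (W/L) = 4.2 mA/V².
Assume saturation: I_D = ½ k_n V_ov² = 0.5 × 4.2 × 1.56² = 5.11 mA, giving V_DS = V_DD − I_D R_D = 5.22 − 5.11 × 1.61 = -3.01 V.
But -3.01 V < V_ov = 1.56 V, so the device is actually in triode.
In triode I_D = k_n[V_ov V_DS − ½ V_DS²] and I_D = (V_DD − V_DS)/R_D. Equating: 3.38 V_DS² − 11.55 V_DS + 5.22 = 0, giving V_DS = 0.536 V (the root below V_ov).
I_D = (5.22 − 0.536) / 1.61 = 2.91 mA.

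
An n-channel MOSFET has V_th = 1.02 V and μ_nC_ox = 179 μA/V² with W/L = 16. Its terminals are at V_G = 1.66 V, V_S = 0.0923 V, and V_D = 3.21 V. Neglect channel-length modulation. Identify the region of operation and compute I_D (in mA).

Saturation; I_D = 0.430 mA

V_GS = V_G − V_S = 1.66 − 0.0923 = 1.57 V; V_DS = V_D − V_S = 3.21 − 0.0923 = 3.12 V.
k_n = μ_nC_ox · (W/L) = 2.864 mA/V².
V_ov = V_GS − V_th = 1.57 − 1.02 = 0.548 V.
Since V_DS = 3.12 V ≥ V_ov = 0.548 V, the device is in saturation.
I_D = ½ k_n V_ov² = 0.5 × 2.864 × 0.548² = 0.43 mA.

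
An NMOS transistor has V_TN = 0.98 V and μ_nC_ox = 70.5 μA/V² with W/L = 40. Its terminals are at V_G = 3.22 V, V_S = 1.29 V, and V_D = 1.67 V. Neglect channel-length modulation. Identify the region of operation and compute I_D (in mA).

V_GS = V_G − V_S = 3.22 − 1.29 = 1.93 V; V_DS = V_D − V_S = 1.67 − 1.29 = 0.38 V.
k_n = μ_nC_ox · (W/L) = 2.82 mA/V².
V_ov = V_GS − V_TN = 1.93 − 0.98 = 0.95 V.
Since V_DS = 0.38 V < V_ov = 0.95 V, the device is in the triode region.
I_D = k_n [V_ov · V_DS − ½ V_DS²] = 2.82 × [0.95 × 0.38 − 0.5 × 0.38²] = 0.814 mA.

Triode; I_D = 0.814 mA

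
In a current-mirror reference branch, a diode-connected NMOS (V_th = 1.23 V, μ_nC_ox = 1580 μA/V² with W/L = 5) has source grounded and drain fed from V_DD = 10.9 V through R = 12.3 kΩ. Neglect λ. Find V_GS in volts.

V_GS = 1.67 V

With gate tied to drain, V_GS = V_DS ≥ V_GS − V_th, so the device is in saturation.
k_n = μ_nC_ox · (W/L) = 7.9 mA/V².
KCL at the drain: ½ k_n (V_GS − V_th)² = (V_DD − V_GS)/R.
Let x = V_GS − 1.23. Then 48.6 x² + x − 9.67 = 0, giving x = 0.436 V (positive root), so V_GS = 1.67 V.
I_D = (V_DD − V_GS)/R = (10.9 − 1.67) / 12.3 = 0.751 mA.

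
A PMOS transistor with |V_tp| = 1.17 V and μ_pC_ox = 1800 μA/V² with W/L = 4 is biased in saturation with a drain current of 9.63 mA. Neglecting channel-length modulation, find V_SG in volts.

k_p = μ_pC_ox · (W/L) = 7.2 mA/V².
In saturation I_D = ½ k_p (V_SG − |V_tp|)², so V_SG − |V_tp| = √(2 I_D / k_p) = √(2 × 9.63 / 7.2) = 1.64 V.
V_SG = 1.17 + 1.64 = 2.81 V.

V_SG = 2.81 V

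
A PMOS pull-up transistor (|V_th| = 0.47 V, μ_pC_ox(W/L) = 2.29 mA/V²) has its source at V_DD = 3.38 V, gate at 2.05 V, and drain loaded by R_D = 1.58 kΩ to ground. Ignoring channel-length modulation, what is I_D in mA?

I_D = 0.847 mA

V_SG = V_DD − V_G = 3.38 − 2.05 = 1.33 V, so V_ov = 1.33 − 0.47 = 0.86 V.
Assume saturation: I_D = ½ k_p V_ov² = 0.5 × 2.29 × 0.86² = 0.847 mA, giving V_SD = V_DD − I_D R_D = 3.38 − 0.847 × 1.58 = 2.04 V.
V_SD = 2.04 V ≥ V_ov = 0.86 V, confirming saturation.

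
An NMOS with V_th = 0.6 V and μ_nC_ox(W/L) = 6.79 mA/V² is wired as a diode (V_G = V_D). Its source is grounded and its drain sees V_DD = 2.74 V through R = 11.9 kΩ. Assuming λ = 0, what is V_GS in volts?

With gate tied to drain, V_GS = V_DS ≥ V_GS − V_th, so the device is in saturation.
KCL at the drain: ½ k_n (V_GS − V_th)² = (V_DD − V_GS)/R.
Let x = V_GS − 0.6. Then 40.4 x² + x − 2.14 = 0, giving x = 0.218 V (positive root), so V_GS = 0.818 V.
I_D = (V_DD − V_GS)/R = (2.74 − 0.818) / 11.9 = 0.162 mA.

V_GS = 0.818 V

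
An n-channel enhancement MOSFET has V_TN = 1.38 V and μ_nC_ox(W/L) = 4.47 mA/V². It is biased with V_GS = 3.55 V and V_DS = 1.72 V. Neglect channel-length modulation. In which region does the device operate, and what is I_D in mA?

V_ov = V_GS − V_TN = 3.55 − 1.38 = 2.17 V.
Since V_DS = 1.72 V < V_ov = 2.17 V, the device is in the triode region.
I_D = k_n [V_ov · V_DS − ½ V_DS²] = 4.47 × [2.17 × 1.72 − 0.5 × 1.72²] = 10.1 mA.

Triode; I_D = 10.1 mA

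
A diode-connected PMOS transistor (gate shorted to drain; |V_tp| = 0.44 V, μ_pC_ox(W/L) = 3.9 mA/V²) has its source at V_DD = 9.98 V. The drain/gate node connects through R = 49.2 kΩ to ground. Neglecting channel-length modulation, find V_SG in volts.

With gate tied to drain, V_SG = V_SD ≥ V_SG − |V_tp|, so the device is in saturation.
KCL at the drain: ½ k_p (V_SG − |V_tp|)² = (V_DD − V_SG)/R.
Let x = V_SG − 0.44. Then 95.9 x² + x − 9.54 = 0, giving x = 0.31 V (positive root), so V_SG = 0.75 V.
I_D = (V_DD − V_SG)/R = (9.98 − 0.75) / 49.2 = 0.188 mA.

V_SG = 0.750 V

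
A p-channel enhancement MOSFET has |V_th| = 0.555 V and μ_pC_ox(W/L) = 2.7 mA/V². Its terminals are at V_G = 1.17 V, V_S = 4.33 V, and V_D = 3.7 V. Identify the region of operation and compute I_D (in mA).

Triode; I_D = 3.90 mA

V_SG = V_S − V_G = 4.33 − 1.17 = 3.16 V; V_SD = V_S − V_D = 4.33 − 3.7 = 0.63 V.
V_ov = V_SG − |V_th| = 3.16 − 0.555 = 2.6 V.
Since V_SD = 0.63 V < V_ov = 2.6 V, the device is in the triode region.
I_D = k_p [V_ov · V_SD − ½ V_SD²] = 2.7 × [2.6 × 0.63 − 0.5 × 0.63²] = 3.9 mA.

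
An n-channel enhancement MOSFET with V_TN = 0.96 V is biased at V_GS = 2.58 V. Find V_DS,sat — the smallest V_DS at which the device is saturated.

The boundary between triode and saturation is V_DS = V_GS − V_TN = V_ov.
V_ov = 2.58 − 0.96 = 1.62 V.

V_DS,sat = 1.62 V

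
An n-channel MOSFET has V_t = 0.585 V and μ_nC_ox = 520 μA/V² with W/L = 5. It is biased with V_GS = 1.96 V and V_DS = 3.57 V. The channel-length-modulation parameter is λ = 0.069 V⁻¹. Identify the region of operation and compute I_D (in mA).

Saturation; I_D = 3.06 mA

k_n = μ_nC_ox · (W/L) = 2.6 mA/V².
V_ov = V_GS − V_t = 1.96 − 0.585 = 1.38 V.
Since V_DS = 3.57 V ≥ V_ov = 1.38 V, the device is in saturation.
I_D = ½ k_n V_ov² (1 + λ V_DS) = 0.5 × 2.6 × 1.38² × (1 + 0.069 × 3.57) = 3.06 mA.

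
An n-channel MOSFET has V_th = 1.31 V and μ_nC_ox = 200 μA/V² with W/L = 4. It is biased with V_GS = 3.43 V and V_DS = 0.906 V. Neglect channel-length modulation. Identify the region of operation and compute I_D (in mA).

k_n = μ_nC_ox · (W/L) = 0.8 mA/V².
V_ov = V_GS − V_th = 3.43 − 1.31 = 2.12 V.
Since V_DS = 0.906 V < V_ov = 2.12 V, the device is in the triode region.
I_D = k_n [V_ov · V_DS − ½ V_DS²] = 0.8 × [2.12 × 0.906 − 0.5 × 0.906²] = 1.21 mA.

Triode; I_D = 1.21 mA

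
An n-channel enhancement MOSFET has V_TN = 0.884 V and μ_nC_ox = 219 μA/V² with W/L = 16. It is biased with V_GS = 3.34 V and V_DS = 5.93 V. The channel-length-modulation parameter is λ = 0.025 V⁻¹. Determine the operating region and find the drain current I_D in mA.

Saturation; I_D = 12.1 mA

k_n = μ_nC_ox · (W/L) = 3.504 mA/V².
V_ov = V_GS − V_TN = 3.34 − 0.884 = 2.46 V.
Since V_DS = 5.93 V ≥ V_ov = 2.46 V, the device is in saturation.
I_D = ½ k_n V_ov² (1 + λ V_DS) = 0.5 × 3.504 × 2.46² × (1 + 0.025 × 5.93) = 12.1 mA.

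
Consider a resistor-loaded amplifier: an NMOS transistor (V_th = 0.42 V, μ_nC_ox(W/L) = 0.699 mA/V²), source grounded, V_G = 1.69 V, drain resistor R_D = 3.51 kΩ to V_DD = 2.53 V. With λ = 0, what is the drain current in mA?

I_D = 0.490 mA

V_GS = V_G = 1.69 V, so V_ov = 1.69 − 0.42 = 1.27 V.
Assume saturation: I_D = ½ k_n V_ov² = 0.5 × 0.699 × 1.27² = 0.564 mA, giving V_DS = V_DD − I_D R_D = 2.53 − 0.564 × 3.51 = 0.551 V.
But 0.551 V < V_ov = 1.27 V, so the device is actually in triode.
In triode I_D = k_n[V_ov V_DS − ½ V_DS²] and I_D = (V_DD − V_DS)/R_D. Equating: 1.23 V_DS² − 4.116 V_DS + 2.53 = 0, giving V_DS = 0.81 V (the root below V_ov).
I_D = (2.53 − 0.81) / 3.51 = 0.49 mA.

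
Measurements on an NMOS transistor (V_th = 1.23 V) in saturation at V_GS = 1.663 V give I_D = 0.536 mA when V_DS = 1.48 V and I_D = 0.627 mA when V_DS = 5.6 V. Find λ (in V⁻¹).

λ = 0.0439 V⁻¹

With V_GS fixed, I_D ∝ (1 + λ V_DS) in saturation, so I_D2/I_D1 = (1 + λ V_DS2)/(1 + λ V_DS1).
0.627/0.536 = 1.17 = (1 + 5.6 λ)/(1 + 1.48 λ).
Solving: λ (I_D1 V_DS2 − I_D2 V_DS1) = I_D2 − I_D1, so λ = (0.627 − 0.536) / (0.536 × 5.6 − 0.627 × 1.48) = 0.091 / 2.07 = 0.0439 V⁻¹.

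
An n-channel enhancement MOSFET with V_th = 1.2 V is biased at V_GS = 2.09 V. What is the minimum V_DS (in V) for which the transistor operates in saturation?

V_DS,sat = 0.890 V

The boundary between triode and saturation is V_DS = V_GS − V_th = V_ov.
V_ov = 2.09 − 1.2 = 0.89 V.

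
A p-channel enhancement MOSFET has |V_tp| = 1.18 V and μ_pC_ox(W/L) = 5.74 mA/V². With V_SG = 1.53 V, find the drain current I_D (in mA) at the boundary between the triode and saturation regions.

At the boundary V_SD = V_ov = V_SG − |V_tp| = 1.53 − 1.18 = 0.35 V.
I_D = ½ k_p V_ov² = 0.5 × 5.74 × 0.35² = 0.352 mA.

I_D = 0.352 mA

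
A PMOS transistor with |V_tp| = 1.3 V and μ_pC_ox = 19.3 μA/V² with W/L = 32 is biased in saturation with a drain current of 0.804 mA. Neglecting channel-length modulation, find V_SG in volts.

V_SG = 2.91 V

k_p = μ_pC_ox · (W/L) = 0.6176 mA/V².
In saturation I_D = ½ k_p (V_SG − |V_tp|)², so V_SG − |V_tp| = √(2 I_D / k_p) = √(2 × 0.804 / 0.6176) = 1.61 V.
V_SG = 1.3 + 1.61 = 2.91 V.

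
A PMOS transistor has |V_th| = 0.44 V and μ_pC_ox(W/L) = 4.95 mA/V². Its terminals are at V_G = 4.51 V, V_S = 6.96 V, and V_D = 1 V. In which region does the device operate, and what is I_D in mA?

V_SG = V_S − V_G = 6.96 − 4.51 = 2.45 V; V_SD = V_S − V_D = 6.96 − 1 = 5.96 V.
V_ov = V_SG − |V_th| = 2.45 − 0.44 = 2.01 V.
Since V_SD = 5.96 V ≥ V_ov = 2.01 V, the device is in saturation.
I_D = ½ k_p V_ov² = 0.5 × 4.95 × 2.01² = 10 mA.

Saturation; I_D = 10.0 mA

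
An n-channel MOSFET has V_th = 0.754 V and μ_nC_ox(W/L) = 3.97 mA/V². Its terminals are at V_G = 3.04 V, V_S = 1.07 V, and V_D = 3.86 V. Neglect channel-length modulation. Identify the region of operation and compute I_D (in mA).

Saturation; I_D = 2.94 mA

V_GS = V_G − V_S = 3.04 − 1.07 = 1.97 V; V_DS = V_D − V_S = 3.86 − 1.07 = 2.79 V.
V_ov = V_GS − V_th = 1.97 − 0.754 = 1.22 V.
Since V_DS = 2.79 V ≥ V_ov = 1.22 V, the device is in saturation.
I_D = ½ k_n V_ov² = 0.5 × 3.97 × 1.22² = 2.94 mA.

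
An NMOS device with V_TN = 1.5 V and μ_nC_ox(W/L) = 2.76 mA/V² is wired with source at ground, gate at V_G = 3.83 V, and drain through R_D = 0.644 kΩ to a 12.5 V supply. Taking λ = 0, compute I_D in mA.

V_GS = V_G = 3.83 V, so V_ov = 3.83 − 1.5 = 2.33 V.
Assume saturation: I_D = ½ k_n V_ov² = 0.5 × 2.76 × 2.33² = 7.49 mA, giving V_DS = V_DD − I_D R_D = 12.5 − 7.49 × 0.644 = 7.68 V.
V_DS = 7.68 V ≥ V_ov = 2.33 V, confirming saturation.

I_D = 7.49 mA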